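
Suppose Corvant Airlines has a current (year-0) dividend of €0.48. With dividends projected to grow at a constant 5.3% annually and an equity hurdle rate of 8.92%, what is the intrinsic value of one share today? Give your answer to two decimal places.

€13.96

Gordon growth model: P₀ = D₁/(r − g). D₁ = 0.48 × (1 + 0.053) = 0.5054.
P₀ = 0.5054 / (0.0892 − 0.053) = 0.5054 / 0.0362 = 13.9624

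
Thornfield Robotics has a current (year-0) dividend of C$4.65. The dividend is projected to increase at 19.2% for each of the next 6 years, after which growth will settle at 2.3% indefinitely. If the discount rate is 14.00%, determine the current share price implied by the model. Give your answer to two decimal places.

C$85.84

Two-stage DDM. Project D₁…D_6 at 0.192, terminal growth 0.023, discount at r = 0.14.
D_1 = 5.5428
D_2 = 6.6070
D_3 = 7.8756
D_4 = 9.3877
D_5 = 11.1901
D_6 = 13.3386
Terminal value at t=6: TV = D_7/(r−g) = 13.6454/(0.14−0.023) = 116.6273
P₀ = 5.5428/(1+0.14)^1 + 6.6070/(1+0.14)^2 + 7.8756/(1+0.14)^3 + 9.3877/(1+0.14)^4 + 11.1901/(1+0.14)^5 + 13.3386/(1+0.14)^6 + 116.6273/(1+0.14)^6 = 85.8425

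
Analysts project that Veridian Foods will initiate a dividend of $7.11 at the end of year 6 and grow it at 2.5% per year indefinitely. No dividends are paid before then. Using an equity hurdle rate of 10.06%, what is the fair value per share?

Deferred-dividend DDM. At t=5 the remaining stream is a growing perpetuity with first payment D_6 = 7.11.
V_5 = D_6/(r−g) = 7.11/(0.1006−0.025) = 94.0476
P₀ = V_5/(1+r)^5 = 94.0476/(1+0.1006)^5 = 58.2372

$58.24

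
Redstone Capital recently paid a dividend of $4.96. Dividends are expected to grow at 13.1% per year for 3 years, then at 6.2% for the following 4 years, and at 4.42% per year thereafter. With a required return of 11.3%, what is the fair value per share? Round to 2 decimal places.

Three-stage DDM. Project D₁…D_7; terminal Gordon value at t=7 with g = 0.0442; discount at r = 0.113.
D_1 = 5.6098
D_2 = 6.3446
D_3 = 7.1758
D_4 = 7.6207
D_5 = 8.0932
D_6 = 8.5949
D_7 = 9.1278
TV_7 = 9.5313/(0.113−0.0442) = 138.5361
P₀ = Σ Dₜ/(1+r)ᵗ + TV_7/(1+r)^7 = 99.3849

$99.38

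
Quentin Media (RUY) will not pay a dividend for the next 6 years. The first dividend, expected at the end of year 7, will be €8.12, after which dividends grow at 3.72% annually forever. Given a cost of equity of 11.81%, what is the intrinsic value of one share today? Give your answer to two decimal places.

Deferred-dividend DDM. At t=6 the remaining stream is a growing perpetuity with first payment D_7 = 8.12.
V_6 = D_7/(r−g) = 8.12/(0.1181−0.0372) = 100.3708
P₀ = V_6/(1+r)^6 = 100.3708/(1+0.1181)^6 = 51.3717

€51.37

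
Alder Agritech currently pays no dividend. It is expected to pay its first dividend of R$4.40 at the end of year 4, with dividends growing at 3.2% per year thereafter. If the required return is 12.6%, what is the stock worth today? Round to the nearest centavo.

R$32.79

Deferred-dividend DDM. At t=3 the remaining stream is a growing perpetuity with first payment D_4 = 4.40.
V_3 = D_4/(r−g) = 4.40/(0.126−0.032) = 46.8085
P₀ = V_3/(1+r)^3 = 46.8085/(1+0.126)^3 = 32.7876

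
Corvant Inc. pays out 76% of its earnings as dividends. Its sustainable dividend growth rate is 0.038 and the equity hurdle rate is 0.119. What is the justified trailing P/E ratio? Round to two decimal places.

Justified trailing P/E = b(1+g)/(r−g) = 0.76×(1+0.038)/(0.119−0.038) = 9.7393

9.74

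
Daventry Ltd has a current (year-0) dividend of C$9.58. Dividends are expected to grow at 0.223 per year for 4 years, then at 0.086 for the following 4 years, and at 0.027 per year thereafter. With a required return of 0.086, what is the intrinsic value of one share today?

C$381.87

Three-stage DDM. Project D₁…D_8; terminal Gordon value at t=8 with g = 0.027; discount at r = 0.086.
D_1 = 11.7163
D_2 = 14.3291
D_3 = 17.5245
D_4 = 21.4324
D_5 = 23.2756
D_6 = 25.2773
D_7 = 27.4512
D_8 = 29.8120
TV_8 = 30.6169/(0.086−0.027) = 518.9303
P₀ = Σ Dₜ/(1+r)ᵗ + TV_8/(1+r)^8 = 381.8685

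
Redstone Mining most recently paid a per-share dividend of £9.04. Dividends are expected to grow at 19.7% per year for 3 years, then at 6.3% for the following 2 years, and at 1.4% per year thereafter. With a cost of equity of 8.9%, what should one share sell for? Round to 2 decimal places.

Three-stage DDM. Project D₁…D_5; terminal Gordon value at t=5 with g = 0.014; discount at r = 0.089.
D_1 = 10.8209
D_2 = 12.9526
D_3 = 15.5043
D_4 = 16.4810
D_5 = 17.5193
TV_5 = 17.7646/(0.089−0.014) = 236.8613
P₀ = Σ Dₜ/(1+r)ᵗ + TV_5/(1+r)^5 = 210.6726

£210.67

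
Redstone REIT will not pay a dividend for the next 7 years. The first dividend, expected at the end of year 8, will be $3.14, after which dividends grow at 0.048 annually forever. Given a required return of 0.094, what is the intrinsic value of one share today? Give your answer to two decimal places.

$36.40

Deferred-dividend DDM. At t=7 the remaining stream is a growing perpetuity with first payment D_8 = 3.14.
V_7 = D_8/(r−g) = 3.14/(0.094−0.048) = 68.2609
P₀ = V_7/(1+r)^7 = 68.2609/(1+0.094)^7 = 36.3957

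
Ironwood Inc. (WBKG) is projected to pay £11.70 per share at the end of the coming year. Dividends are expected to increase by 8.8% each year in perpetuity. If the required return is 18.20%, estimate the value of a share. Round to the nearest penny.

£124.47

Gordon growth model: P₀ = D₁/(r − g), with D₁ = 11.70 given directly.
P₀ = 11.7000 / (0.182 − 0.088) = 11.7000 / 0.094 = 124.4681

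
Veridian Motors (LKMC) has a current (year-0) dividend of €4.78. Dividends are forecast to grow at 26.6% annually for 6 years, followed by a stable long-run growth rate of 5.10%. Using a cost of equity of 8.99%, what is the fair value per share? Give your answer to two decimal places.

€367.27

Two-stage DDM. Project D₁…D_6 at 0.266, terminal growth 0.051, discount at r = 0.0899.
D_1 = 6.0515
D_2 = 7.6612
D_3 = 9.6990
D_4 = 12.2790
D_5 = 15.5452
D_6 = 19.6802
Terminal value at t=6: TV = D_7/(r−g) = 20.6839/(0.0899−0.051) = 531.7203
P₀ = 6.0515/(1+0.0899)^1 + 7.6612/(1+0.0899)^2 + 9.6990/(1+0.0899)^3 + 12.2790/(1+0.0899)^4 + 15.5452/(1+0.0899)^5 + 19.6802/(1+0.0899)^6 + 531.7203/(1+0.0899)^6 = 367.2663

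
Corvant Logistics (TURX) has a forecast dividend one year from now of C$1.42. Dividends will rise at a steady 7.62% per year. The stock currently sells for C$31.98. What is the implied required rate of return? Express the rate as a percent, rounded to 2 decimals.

Rearranging the constant-growth DDM: r = D₁/P₀ + g.
r = 1.4200 / 31.98 + 0.0762 = 0.04440 + 0.0762 = 0.12060

12.06%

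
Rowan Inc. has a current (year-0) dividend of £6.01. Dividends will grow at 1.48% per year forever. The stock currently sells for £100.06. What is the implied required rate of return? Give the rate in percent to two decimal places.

Rearranging the constant-growth DDM: r = D₁/P₀ + g.
D₁ = 6.01 × (1 + 0.0148) = 6.0989.
r = 6.0989 / 100.06 + 0.0148 = 0.06095 + 0.0148 = 0.07575

7.58%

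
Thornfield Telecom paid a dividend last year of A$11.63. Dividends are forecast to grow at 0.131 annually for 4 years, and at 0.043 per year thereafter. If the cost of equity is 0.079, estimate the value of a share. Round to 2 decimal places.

Two-stage DDM. Project D₁…D_4 at 0.131, terminal growth 0.043, discount at r = 0.079.
D_1 = 13.1535
D_2 = 14.8766
D_3 = 16.8255
D_4 = 19.0296
Terminal value at t=4: TV = D_5/(r−g) = 19.8479/(0.079−0.043) = 551.3304
P₀ = 13.1535/(1+0.079)^1 + 14.8766/(1+0.079)^2 + 16.8255/(1+0.079)^3 + 19.0296/(1+0.079)^4 + 551.3304/(1+0.079)^4 = 459.1502

A$459.15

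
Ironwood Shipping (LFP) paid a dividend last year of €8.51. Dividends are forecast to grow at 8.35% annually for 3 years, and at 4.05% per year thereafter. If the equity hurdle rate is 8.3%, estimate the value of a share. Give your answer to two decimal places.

Two-stage DDM. Project D₁…D_3 at 0.0835, terminal growth 0.0405, discount at r = 0.083.
D_1 = 9.2206
D_2 = 9.9905
D_3 = 10.8247
Terminal value at t=3: TV = D_4/(r−g) = 11.2631/(0.083−0.0405) = 265.0144
P₀ = 9.2206/(1+0.083)^1 + 9.9905/(1+0.083)^2 + 10.8247/(1+0.083)^3 + 265.0144/(1+0.083)^3 = 234.1871

€234.19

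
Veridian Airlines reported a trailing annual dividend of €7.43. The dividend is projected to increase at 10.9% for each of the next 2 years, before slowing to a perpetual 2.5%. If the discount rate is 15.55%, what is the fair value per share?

Two-stage DDM. Project D₁…D_2 at 0.109, terminal growth 0.025, discount at r = 0.1555.
D_1 = 8.2399
D_2 = 9.1380
Terminal value at t=2: TV = D_3/(r−g) = 9.3665/(0.1555−0.025) = 71.7737
P₀ = 8.2399/(1+0.1555)^1 + 9.1380/(1+0.1555)^2 + 71.7737/(1+0.1555)^2 = 67.7308

€67.73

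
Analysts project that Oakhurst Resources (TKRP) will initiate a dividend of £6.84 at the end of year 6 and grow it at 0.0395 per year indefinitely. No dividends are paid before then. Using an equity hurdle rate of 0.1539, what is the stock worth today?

£29.23

Deferred-dividend DDM. At t=5 the remaining stream is a growing perpetuity with first payment D_6 = 6.84.
V_5 = D_6/(r−g) = 6.84/(0.1539−0.0395) = 59.7902
P₀ = V_5/(1+r)^5 = 59.7902/(1+0.1539)^5 = 29.2273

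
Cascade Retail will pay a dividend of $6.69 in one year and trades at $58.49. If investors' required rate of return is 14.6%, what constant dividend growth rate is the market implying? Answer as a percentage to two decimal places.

3.16%

From P₀ = D₁/(r − g), the implied growth is g = r − D₁/P₀.
g = 0.146 − 6.69/58.49 = 0.146 − 0.11438 = 0.03162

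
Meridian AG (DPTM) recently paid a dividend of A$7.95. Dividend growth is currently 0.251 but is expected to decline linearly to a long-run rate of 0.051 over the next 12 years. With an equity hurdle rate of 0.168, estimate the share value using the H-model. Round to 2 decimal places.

A$152.95

H-model: P₀ = D₀[(1+g_L) + H(g_S−g_L)]/(r−g_L), with H = 12/2 = 6.
P₀ = 7.95 × [(1+0.051) + 6×(0.251−0.051)] / (0.168−0.051)
   = 7.95 × 2.2510 / 0.117 = 152.9526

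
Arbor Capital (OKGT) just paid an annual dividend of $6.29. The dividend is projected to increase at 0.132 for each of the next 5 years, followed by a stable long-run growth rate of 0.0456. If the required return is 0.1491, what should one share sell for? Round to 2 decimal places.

$89.03

Two-stage DDM. Project D₁…D_5 at 0.132, terminal growth 0.0456, discount at r = 0.1491.
D_1 = 7.1203
D_2 = 8.0602
D_3 = 9.1241
D_4 = 10.3285
D_5 = 11.6918
Terminal value at t=5: TV = D_6/(r−g) = 12.2250/(0.1491−0.0456) = 118.1158
P₀ = 7.1203/(1+0.1491)^1 + 8.0602/(1+0.1491)^2 + 9.1241/(1+0.1491)^3 + 10.3285/(1+0.1491)^4 + 11.6918/(1+0.1491)^5 + 118.1158/(1+0.1491)^5 = 89.0283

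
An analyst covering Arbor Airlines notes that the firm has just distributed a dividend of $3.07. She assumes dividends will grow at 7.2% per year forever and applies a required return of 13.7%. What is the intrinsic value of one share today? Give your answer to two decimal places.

$50.63

Gordon growth model: P₀ = D₁/(r − g). D₁ = 3.07 × (1 + 0.072) = 3.2910.
P₀ = 3.2910 / (0.137 − 0.072) = 3.2910 / 0.065 = 50.6314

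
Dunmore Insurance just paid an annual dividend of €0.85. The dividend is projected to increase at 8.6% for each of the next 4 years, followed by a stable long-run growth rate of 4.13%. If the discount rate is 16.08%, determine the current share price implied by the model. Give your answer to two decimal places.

Two-stage DDM. Project D₁…D_4 at 0.086, terminal growth 0.0413, discount at r = 0.1608.
D_1 = 0.9231
D_2 = 1.0025
D_3 = 1.0887
D_4 = 1.1823
Terminal value at t=4: TV = D_5/(r−g) = 1.2312/(0.1608−0.0413) = 10.3026
P₀ = 0.9231/(1+0.1608)^1 + 1.0025/(1+0.1608)^2 + 1.0887/(1+0.1608)^3 + 1.1823/(1+0.1608)^4 + 10.3026/(1+0.1608)^4 = 8.5608

€8.56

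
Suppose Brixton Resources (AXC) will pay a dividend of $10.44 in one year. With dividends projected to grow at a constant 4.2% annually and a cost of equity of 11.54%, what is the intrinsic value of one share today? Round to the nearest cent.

Gordon growth model: P₀ = D₁/(r − g), with D₁ = 10.44 given directly.
P₀ = 10.4400 / (0.1154 − 0.042) = 10.4400 / 0.0734 = 142.2343

$142.23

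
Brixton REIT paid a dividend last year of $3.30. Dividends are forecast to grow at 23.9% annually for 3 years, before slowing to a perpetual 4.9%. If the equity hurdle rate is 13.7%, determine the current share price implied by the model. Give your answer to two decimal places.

$62.69

Two-stage DDM. Project D₁…D_3 at 0.239, terminal growth 0.049, discount at r = 0.137.
D_1 = 4.0887
D_2 = 5.0659
D_3 = 6.2766
Terminal value at t=3: TV = D_4/(r−g) = 6.5842/(0.137−0.049) = 74.8205
P₀ = 4.0887/(1+0.137)^1 + 5.0659/(1+0.137)^2 + 6.2766/(1+0.137)^3 + 74.8205/(1+0.137)^3 = 62.6874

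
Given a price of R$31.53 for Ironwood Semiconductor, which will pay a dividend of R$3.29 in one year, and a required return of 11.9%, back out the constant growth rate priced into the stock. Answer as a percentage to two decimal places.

1.47%

From P₀ = D₁/(r − g), the implied growth is g = r − D₁/P₀.
g = 0.119 − 3.29/31.53 = 0.119 − 0.10435 = 0.01465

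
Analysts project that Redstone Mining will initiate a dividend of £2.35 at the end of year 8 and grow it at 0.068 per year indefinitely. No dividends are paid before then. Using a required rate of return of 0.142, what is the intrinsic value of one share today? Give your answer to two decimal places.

Deferred-dividend DDM. At t=7 the remaining stream is a growing perpetuity with first payment D_8 = 2.35.
V_7 = D_8/(r−g) = 2.35/(0.142−0.068) = 31.7568
P₀ = V_7/(1+r)^7 = 31.7568/(1+0.142)^7 = 12.5364

£12.54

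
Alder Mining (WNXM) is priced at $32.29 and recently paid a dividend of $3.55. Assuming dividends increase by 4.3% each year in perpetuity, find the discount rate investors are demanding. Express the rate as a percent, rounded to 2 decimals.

Rearranging the constant-growth DDM: r = D₁/P₀ + g.
D₁ = 3.55 × (1 + 0.043) = 3.7026.
r = 3.7026 / 32.29 + 0.043 = 0.11467 + 0.043 = 0.15767

15.77%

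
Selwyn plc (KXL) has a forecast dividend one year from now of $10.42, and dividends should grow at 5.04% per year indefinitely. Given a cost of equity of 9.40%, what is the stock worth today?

$238.99

Gordon growth model: P₀ = D₁/(r − g), with D₁ = 10.42 given directly.
P₀ = 10.4200 / (0.094 − 0.0504) = 10.4200 / 0.0436 = 238.9908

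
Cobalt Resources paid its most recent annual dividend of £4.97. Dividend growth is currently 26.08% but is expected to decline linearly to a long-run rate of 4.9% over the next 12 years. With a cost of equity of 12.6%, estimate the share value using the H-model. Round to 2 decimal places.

£149.73

H-model: P₀ = D₀[(1+g_L) + H(g_S−g_L)]/(r−g_L), with H = 12/2 = 6.
P₀ = 4.97 × [(1+0.049) + 6×(0.2608−0.049)] / (0.126−0.049)
   = 4.97 × 2.3198 / 0.077 = 149.7325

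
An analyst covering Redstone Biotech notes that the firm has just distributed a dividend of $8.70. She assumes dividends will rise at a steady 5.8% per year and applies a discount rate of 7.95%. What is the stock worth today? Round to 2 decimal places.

Gordon growth model: P₀ = D₁/(r − g). D₁ = 8.70 × (1 + 0.058) = 9.2046.
P₀ = 9.2046 / (0.0795 − 0.058) = 9.2046 / 0.0215 = 428.1209

$428.12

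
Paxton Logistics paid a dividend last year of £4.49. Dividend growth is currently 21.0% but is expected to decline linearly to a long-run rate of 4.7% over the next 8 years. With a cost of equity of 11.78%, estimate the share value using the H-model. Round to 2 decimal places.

£107.75

H-model: P₀ = D₀[(1+g_L) + H(g_S−g_L)]/(r−g_L), with H = 8/2 = 4.
P₀ = 4.49 × [(1+0.047) + 4×(0.21−0.047)] / (0.1178−0.047)
   = 4.49 × 1.6990 / 0.0708 = 107.7473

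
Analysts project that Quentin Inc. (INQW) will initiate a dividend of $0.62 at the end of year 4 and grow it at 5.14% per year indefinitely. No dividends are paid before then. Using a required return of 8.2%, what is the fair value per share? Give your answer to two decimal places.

Deferred-dividend DDM. At t=3 the remaining stream is a growing perpetuity with first payment D_4 = 0.62.
V_3 = D_4/(r−g) = 0.62/(0.082−0.0514) = 20.2614
P₀ = V_3/(1+r)^3 = 20.2614/(1+0.082)^3 = 15.9952

$16.00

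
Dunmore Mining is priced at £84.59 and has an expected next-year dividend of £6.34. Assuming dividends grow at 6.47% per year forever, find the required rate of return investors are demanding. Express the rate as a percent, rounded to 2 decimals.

Rearranging the constant-growth DDM: r = D₁/P₀ + g.
r = 6.3400 / 84.59 + 0.0647 = 0.07495 + 0.0647 = 0.13965

13.96%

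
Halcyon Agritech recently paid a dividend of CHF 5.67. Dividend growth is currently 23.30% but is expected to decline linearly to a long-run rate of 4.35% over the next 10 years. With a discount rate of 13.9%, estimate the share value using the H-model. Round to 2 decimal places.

CHF 118.21

H-model: P₀ = D₀[(1+g_L) + H(g_S−g_L)]/(r−g_L), with H = 10/2 = 5.
P₀ = 5.67 × [(1+0.0435) + 5×(0.233−0.0435)] / (0.139−0.0435)
   = 5.67 × 1.9910 / 0.0955 = 118.2091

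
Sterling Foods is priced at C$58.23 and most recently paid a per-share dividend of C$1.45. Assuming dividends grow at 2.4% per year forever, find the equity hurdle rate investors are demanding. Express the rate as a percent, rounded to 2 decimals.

4.95%

Rearranging the constant-growth DDM: r = D₁/P₀ + g.
D₁ = 1.45 × (1 + 0.024) = 1.4848.
r = 1.4848 / 58.23 + 0.024 = 0.02550 + 0.024 = 0.04950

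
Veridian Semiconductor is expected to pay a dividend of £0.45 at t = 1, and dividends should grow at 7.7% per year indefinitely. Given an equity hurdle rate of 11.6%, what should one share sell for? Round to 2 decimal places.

Gordon growth model: P₀ = D₁/(r − g), with D₁ = 0.45 given directly.
P₀ = 0.4500 / (0.116 − 0.077) = 0.4500 / 0.039 = 11.5385

£11.54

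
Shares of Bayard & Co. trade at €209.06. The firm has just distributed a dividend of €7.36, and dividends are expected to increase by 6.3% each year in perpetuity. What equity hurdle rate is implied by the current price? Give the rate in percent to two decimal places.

Rearranging the constant-growth DDM: r = D₁/P₀ + g.
D₁ = 7.36 × (1 + 0.063) = 7.8237.
r = 7.8237 / 209.06 + 0.063 = 0.03742 + 0.063 = 0.10042

10.04%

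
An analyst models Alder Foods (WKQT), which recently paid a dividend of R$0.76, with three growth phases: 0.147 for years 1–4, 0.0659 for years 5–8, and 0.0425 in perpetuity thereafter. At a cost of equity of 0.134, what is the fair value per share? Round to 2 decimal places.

R$12.93

Three-stage DDM. Project D₁…D_8; terminal Gordon value at t=8 with g = 0.0425; discount at r = 0.134.
D_1 = 0.8717
D_2 = 0.9999
D_3 = 1.1468
D_4 = 1.3154
D_5 = 1.4021
D_6 = 1.4945
D_7 = 1.5930
D_8 = 1.6980
TV_8 = 1.7701/(0.134−0.0425) = 19.3459
P₀ = Σ Dₜ/(1+r)ᵗ + TV_8/(1+r)^8 = 12.9344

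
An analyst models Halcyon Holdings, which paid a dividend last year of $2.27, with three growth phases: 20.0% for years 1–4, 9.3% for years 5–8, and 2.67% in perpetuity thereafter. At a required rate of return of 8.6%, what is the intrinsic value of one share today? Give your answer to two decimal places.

$85.60

Three-stage DDM. Project D₁…D_8; terminal Gordon value at t=8 with g = 0.0267; discount at r = 0.086.
D_1 = 2.7240
D_2 = 3.2688
D_3 = 3.9226
D_4 = 4.7071
D_5 = 5.1448
D_6 = 5.6233
D_7 = 6.1463
D_8 = 6.7179
TV_8 = 6.8972/(0.086−0.0267) = 116.3109
P₀ = Σ Dₜ/(1+r)ᵗ + TV_8/(1+r)^8 = 85.5968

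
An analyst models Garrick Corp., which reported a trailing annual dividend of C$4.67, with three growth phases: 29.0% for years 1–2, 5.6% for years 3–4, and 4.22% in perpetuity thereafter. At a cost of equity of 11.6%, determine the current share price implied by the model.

C$102.03

Three-stage DDM. Project D₁…D_4; terminal Gordon value at t=4 with g = 0.0422; discount at r = 0.116.
D_1 = 6.0243
D_2 = 7.7713
D_3 = 8.2065
D_4 = 8.6661
TV_4 = 9.0318/(0.116−0.0422) = 122.3824
P₀ = Σ Dₜ/(1+r)ᵗ + TV_4/(1+r)^4 = 102.0263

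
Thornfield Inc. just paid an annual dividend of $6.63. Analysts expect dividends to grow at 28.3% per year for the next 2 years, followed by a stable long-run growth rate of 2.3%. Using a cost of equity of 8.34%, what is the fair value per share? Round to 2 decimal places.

Two-stage DDM. Project D₁…D_2 at 0.283, terminal growth 0.023, discount at r = 0.0834.
D_1 = 8.5063
D_2 = 10.9136
Terminal value at t=2: TV = D_3/(r−g) = 11.1646/(0.0834−0.023) = 184.8441
P₀ = 8.5063/(1+0.0834)^1 + 10.9136/(1+0.0834)^2 + 184.8441/(1+0.0834)^2 = 174.6304

$174.63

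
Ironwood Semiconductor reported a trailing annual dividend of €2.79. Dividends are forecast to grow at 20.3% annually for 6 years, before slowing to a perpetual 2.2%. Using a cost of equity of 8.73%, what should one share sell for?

Two-stage DDM. Project D₁…D_6 at 0.203, terminal growth 0.022, discount at r = 0.0873.
D_1 = 3.3564
D_2 = 4.0377
D_3 = 4.8574
D_4 = 5.8434
D_5 = 7.0296
D_6 = 8.4566
Terminal value at t=6: TV = D_7/(r−g) = 8.6427/(0.0873−0.022) = 132.3536
P₀ = 3.3564/(1+0.0873)^1 + 4.0377/(1+0.0873)^2 + 4.8574/(1+0.0873)^3 + 5.8434/(1+0.0873)^4 + 7.0296/(1+0.0873)^5 + 8.4566/(1+0.0873)^6 + 132.3536/(1+0.0873)^6 = 104.3070

€104.31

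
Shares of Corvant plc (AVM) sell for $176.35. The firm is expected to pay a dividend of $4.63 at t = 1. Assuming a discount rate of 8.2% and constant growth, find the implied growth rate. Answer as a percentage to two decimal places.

From P₀ = D₁/(r − g), the implied growth is g = r − D₁/P₀.
g = 0.082 − 4.63/176.35 = 0.082 − 0.02625 = 0.05575

5.57%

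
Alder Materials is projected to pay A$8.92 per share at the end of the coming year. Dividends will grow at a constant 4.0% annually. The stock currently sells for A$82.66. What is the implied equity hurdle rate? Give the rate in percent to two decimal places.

Rearranging the constant-growth DDM: r = D₁/P₀ + g.
r = 8.9200 / 82.66 + 0.04 = 0.10791 + 0.04 = 0.14791

14.79%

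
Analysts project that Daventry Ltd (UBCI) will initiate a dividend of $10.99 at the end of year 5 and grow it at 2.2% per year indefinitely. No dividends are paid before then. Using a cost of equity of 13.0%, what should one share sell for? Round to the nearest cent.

Deferred-dividend DDM. At t=4 the remaining stream is a growing perpetuity with first payment D_5 = 10.99.
V_4 = D_5/(r−g) = 10.99/(0.13−0.022) = 101.7593
P₀ = V_4/(1+r)^4 = 101.7593/(1+0.13)^4 = 62.4109

$62.41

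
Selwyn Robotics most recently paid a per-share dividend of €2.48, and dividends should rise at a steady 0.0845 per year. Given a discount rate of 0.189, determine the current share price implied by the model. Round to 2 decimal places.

Gordon growth model: P₀ = D₁/(r − g). D₁ = 2.48 × (1 + 0.0845) = 2.6896.
P₀ = 2.6896 / (0.189 − 0.0845) = 2.6896 / 0.1045 = 25.7374

€25.74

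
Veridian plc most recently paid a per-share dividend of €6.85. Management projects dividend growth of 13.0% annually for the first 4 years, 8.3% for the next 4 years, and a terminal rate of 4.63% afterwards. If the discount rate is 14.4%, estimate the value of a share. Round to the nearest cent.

Three-stage DDM. Project D₁…D_8; terminal Gordon value at t=8 with g = 0.0463; discount at r = 0.144.
D_1 = 7.7405
D_2 = 8.7468
D_3 = 9.8838
D_4 = 11.1687
D_5 = 12.0957
D_6 = 13.0997
D_7 = 14.1870
D_8 = 15.3645
TV_8 = 16.0759/(0.144−0.0463) = 164.5432
P₀ = Σ Dₜ/(1+r)ᵗ + TV_8/(1+r)^8 = 105.4468

€105.45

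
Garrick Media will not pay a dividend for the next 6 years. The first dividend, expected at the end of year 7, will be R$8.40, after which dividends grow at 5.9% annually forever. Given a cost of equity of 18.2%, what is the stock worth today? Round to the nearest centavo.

R$25.04

Deferred-dividend DDM. At t=6 the remaining stream is a growing perpetuity with first payment D_7 = 8.40.
V_6 = D_7/(r−g) = 8.40/(0.182−0.059) = 68.2927
P₀ = V_6/(1+r)^6 = 68.2927/(1+0.182)^6 = 25.0420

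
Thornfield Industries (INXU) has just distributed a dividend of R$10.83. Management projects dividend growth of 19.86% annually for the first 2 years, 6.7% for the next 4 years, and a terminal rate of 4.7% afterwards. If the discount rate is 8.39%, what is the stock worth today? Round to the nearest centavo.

R$429.03

Three-stage DDM. Project D₁…D_6; terminal Gordon value at t=6 with g = 0.047; discount at r = 0.0839.
D_1 = 12.9808
D_2 = 15.5588
D_3 = 16.6013
D_4 = 17.7136
D_5 = 18.9004
D_6 = 20.1667
TV_6 = 21.1145/(0.0839−0.047) = 572.2094
P₀ = Σ Dₜ/(1+r)ᵗ + TV_6/(1+r)^6 = 429.0340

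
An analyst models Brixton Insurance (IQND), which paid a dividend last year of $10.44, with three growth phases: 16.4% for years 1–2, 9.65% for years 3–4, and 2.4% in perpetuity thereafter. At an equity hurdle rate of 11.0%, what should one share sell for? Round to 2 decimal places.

Three-stage DDM. Project D₁…D_4; terminal Gordon value at t=4 with g = 0.024; discount at r = 0.11.
D_1 = 12.1522
D_2 = 14.1451
D_3 = 15.5101
D_4 = 17.0068
TV_4 = 17.4150/(0.11−0.024) = 202.5001
P₀ = Σ Dₜ/(1+r)ᵗ + TV_4/(1+r)^4 = 178.3653

$178.37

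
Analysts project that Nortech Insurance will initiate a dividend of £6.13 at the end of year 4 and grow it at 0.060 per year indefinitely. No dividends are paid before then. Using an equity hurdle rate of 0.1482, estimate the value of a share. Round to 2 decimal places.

Deferred-dividend DDM. At t=3 the remaining stream is a growing perpetuity with first payment D_4 = 6.13.
V_3 = D_4/(r−g) = 6.13/(0.1482−0.06) = 69.5011
P₀ = V_3/(1+r)^3 = 69.5011/(1+0.1482)^3 = 45.9134

£45.91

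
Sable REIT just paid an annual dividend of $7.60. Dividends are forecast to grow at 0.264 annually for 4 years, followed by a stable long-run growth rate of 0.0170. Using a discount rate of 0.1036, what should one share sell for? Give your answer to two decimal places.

Two-stage DDM. Project D₁…D_4 at 0.264, terminal growth 0.017, discount at r = 0.1036.
D_1 = 9.6064
D_2 = 12.1425
D_3 = 15.3481
D_4 = 19.4000
Terminal value at t=4: TV = D_5/(r−g) = 19.7298/(0.1036−0.017) = 227.8269
P₀ = 9.6064/(1+0.1036)^1 + 12.1425/(1+0.1036)^2 + 15.3481/(1+0.1036)^3 + 19.4000/(1+0.1036)^4 + 227.8269/(1+0.1036)^4 = 196.7599

$196.76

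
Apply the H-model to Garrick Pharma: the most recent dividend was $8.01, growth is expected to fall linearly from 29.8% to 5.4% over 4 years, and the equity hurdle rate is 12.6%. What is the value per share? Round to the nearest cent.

H-model: P₀ = D₀[(1+g_L) + H(g_S−g_L)]/(r−g_L), with H = 4/2 = 2.
P₀ = 8.01 × [(1+0.054) + 2×(0.298−0.054)] / (0.126−0.054)
   = 8.01 × 1.5420 / 0.072 = 171.5475

$171.55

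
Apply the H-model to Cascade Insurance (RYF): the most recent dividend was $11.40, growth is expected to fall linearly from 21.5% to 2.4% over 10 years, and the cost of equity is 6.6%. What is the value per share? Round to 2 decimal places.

H-model: P₀ = D₀[(1+g_L) + H(g_S−g_L)]/(r−g_L), with H = 10/2 = 5.
P₀ = 11.40 × [(1+0.024) + 5×(0.215−0.024)] / (0.066−0.024)
   = 11.40 × 1.9790 / 0.042 = 537.1571

$537.16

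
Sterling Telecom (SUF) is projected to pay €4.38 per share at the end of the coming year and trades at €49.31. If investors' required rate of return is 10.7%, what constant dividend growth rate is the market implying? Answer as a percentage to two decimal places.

1.82%

From P₀ = D₁/(r − g), the implied growth is g = r − D₁/P₀.
g = 0.107 − 4.38/49.31 = 0.107 − 0.08883 = 0.01817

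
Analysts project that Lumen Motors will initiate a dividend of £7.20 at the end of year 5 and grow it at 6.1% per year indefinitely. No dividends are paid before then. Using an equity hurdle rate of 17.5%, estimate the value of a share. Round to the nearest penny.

£33.13

Deferred-dividend DDM. At t=4 the remaining stream is a growing perpetuity with first payment D_5 = 7.20.
V_4 = D_5/(r−g) = 7.20/(0.175−0.061) = 63.1579
P₀ = V_4/(1+r)^4 = 63.1579/(1+0.175)^4 = 33.1342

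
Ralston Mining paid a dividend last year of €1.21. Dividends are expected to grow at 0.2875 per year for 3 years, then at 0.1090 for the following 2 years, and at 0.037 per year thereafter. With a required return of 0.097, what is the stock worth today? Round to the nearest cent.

€43.57

Three-stage DDM. Project D₁…D_5; terminal Gordon value at t=5 with g = 0.037; discount at r = 0.097.
D_1 = 1.5579
D_2 = 2.0058
D_3 = 2.5824
D_4 = 2.8639
D_5 = 3.1761
TV_5 = 3.2936/(0.097−0.037) = 54.8931
P₀ = Σ Dₜ/(1+r)ᵗ + TV_5/(1+r)^5 = 43.5727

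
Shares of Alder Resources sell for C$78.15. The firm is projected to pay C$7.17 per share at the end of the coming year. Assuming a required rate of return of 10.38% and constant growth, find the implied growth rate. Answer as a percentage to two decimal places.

1.21%

From P₀ = D₁/(r − g), the implied growth is g = r − D₁/P₀.
g = 0.1038 − 7.17/78.15 = 0.1038 − 0.09175 = 0.01205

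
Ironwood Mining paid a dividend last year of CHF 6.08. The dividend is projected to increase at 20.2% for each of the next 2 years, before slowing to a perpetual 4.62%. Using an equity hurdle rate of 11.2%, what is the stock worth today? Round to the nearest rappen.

Two-stage DDM. Project D₁…D_2 at 0.202, terminal growth 0.0462, discount at r = 0.112.
D_1 = 7.3082
D_2 = 8.7844
Terminal value at t=2: TV = D_3/(r−g) = 9.1902/(0.112−0.0462) = 139.6694
P₀ = 7.3082/(1+0.112)^1 + 8.7844/(1+0.112)^2 + 139.6694/(1+0.112)^2 = 126.6275

CHF 126.63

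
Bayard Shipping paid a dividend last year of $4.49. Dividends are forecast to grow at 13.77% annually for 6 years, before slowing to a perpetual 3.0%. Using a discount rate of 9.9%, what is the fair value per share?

$112.95

Two-stage DDM. Project D₁…D_6 at 0.1377, terminal growth 0.03, discount at r = 0.099.
D_1 = 5.1083
D_2 = 5.8117
D_3 = 6.6120
D_4 = 7.5224
D_5 = 8.5583
D_6 = 9.7367
Terminal value at t=6: TV = D_7/(r−g) = 10.0288/(0.099−0.03) = 145.3453
P₀ = 5.1083/(1+0.099)^1 + 5.8117/(1+0.099)^2 + 6.6120/(1+0.099)^3 + 7.5224/(1+0.099)^4 + 8.5583/(1+0.099)^5 + 9.7367/(1+0.099)^6 + 145.3453/(1+0.099)^6 = 112.9548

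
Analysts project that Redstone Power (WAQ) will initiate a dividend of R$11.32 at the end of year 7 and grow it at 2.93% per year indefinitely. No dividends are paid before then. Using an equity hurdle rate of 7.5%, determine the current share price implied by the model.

R$160.50

Deferred-dividend DDM. At t=6 the remaining stream is a growing perpetuity with first payment D_7 = 11.32.
V_6 = D_7/(r−g) = 11.32/(0.075−0.0293) = 247.7024
P₀ = V_6/(1+r)^6 = 247.7024/(1+0.075)^6 = 160.5016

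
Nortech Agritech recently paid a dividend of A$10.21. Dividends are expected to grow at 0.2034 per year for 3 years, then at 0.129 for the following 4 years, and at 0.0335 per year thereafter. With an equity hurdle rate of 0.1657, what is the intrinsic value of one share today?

Three-stage DDM. Project D₁…D_7; terminal Gordon value at t=7 with g = 0.0335; discount at r = 0.1657.
D_1 = 12.2867
D_2 = 14.7858
D_3 = 17.7933
D_4 = 20.0886
D_5 = 22.6800
D_6 = 25.6058
D_7 = 28.9089
TV_7 = 29.8773/(0.1657−0.0335) = 226.0011
P₀ = Σ Dₜ/(1+r)ᵗ + TV_7/(1+r)^7 = 151.4279

A$151.43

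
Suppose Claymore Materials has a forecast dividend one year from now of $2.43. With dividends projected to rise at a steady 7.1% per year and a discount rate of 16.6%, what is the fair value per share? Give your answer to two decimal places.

$25.58

Gordon growth model: P₀ = D₁/(r − g), with D₁ = 2.43 given directly.
P₀ = 2.4300 / (0.166 − 0.071) = 2.4300 / 0.095 = 25.5789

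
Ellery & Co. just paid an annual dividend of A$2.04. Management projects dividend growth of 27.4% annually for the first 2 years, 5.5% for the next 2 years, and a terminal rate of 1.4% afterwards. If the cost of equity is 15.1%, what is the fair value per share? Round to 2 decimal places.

Three-stage DDM. Project D₁…D_4; terminal Gordon value at t=4 with g = 0.014; discount at r = 0.151.
D_1 = 2.5990
D_2 = 3.3111
D_3 = 3.4932
D_4 = 3.6853
TV_4 = 3.7369/(0.151−0.014) = 27.2767
P₀ = Σ Dₜ/(1+r)ᵗ + TV_4/(1+r)^4 = 24.6893

A$24.69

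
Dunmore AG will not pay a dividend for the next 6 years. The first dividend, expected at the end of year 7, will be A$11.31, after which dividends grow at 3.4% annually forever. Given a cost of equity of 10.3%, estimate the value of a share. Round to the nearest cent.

Deferred-dividend DDM. At t=6 the remaining stream is a growing perpetuity with first payment D_7 = 11.31.
V_6 = D_7/(r−g) = 11.31/(0.103−0.034) = 163.9130
P₀ = V_6/(1+r)^6 = 163.9130/(1+0.103)^6 = 91.0249

A$91.02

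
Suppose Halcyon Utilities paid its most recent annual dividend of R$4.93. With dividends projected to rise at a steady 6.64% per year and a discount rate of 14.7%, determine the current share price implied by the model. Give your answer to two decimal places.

Gordon growth model: P₀ = D₁/(r − g). D₁ = 4.93 × (1 + 0.0664) = 5.2574.
P₀ = 5.2574 / (0.147 − 0.0664) = 5.2574 / 0.0806 = 65.2277

R$65.23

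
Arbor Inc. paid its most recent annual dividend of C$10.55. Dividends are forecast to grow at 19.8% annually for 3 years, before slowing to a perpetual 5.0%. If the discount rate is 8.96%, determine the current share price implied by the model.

Two-stage DDM. Project D₁…D_3 at 0.198, terminal growth 0.05, discount at r = 0.0896.
D_1 = 12.6389
D_2 = 15.1414
D_3 = 18.1394
Terminal value at t=3: TV = D_4/(r−g) = 19.0464/(0.0896−0.05) = 480.9689
P₀ = 12.6389/(1+0.0896)^1 + 15.1414/(1+0.0896)^2 + 18.1394/(1+0.0896)^3 + 480.9689/(1+0.0896)^3 = 410.1810

C$410.18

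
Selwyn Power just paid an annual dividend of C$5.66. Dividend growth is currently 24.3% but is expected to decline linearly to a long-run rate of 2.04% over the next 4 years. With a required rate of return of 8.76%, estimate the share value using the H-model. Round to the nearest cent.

C$123.44

H-model: P₀ = D₀[(1+g_L) + H(g_S−g_L)]/(r−g_L), with H = 4/2 = 2.
P₀ = 5.66 × [(1+0.0204) + 2×(0.243−0.0204)] / (0.0876−0.0204)
   = 5.66 × 1.4656 / 0.0672 = 123.4419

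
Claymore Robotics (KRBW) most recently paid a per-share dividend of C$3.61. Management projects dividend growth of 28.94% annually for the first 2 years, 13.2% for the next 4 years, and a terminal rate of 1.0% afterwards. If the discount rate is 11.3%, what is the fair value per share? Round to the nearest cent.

C$80.09

Three-stage DDM. Project D₁…D_6; terminal Gordon value at t=6 with g = 0.01; discount at r = 0.113.
D_1 = 4.6547
D_2 = 6.0018
D_3 = 6.7941
D_4 = 7.6909
D_5 = 8.7061
D_6 = 9.8553
TV_6 = 9.9538/(0.113−0.01) = 96.6390
P₀ = Σ Dₜ/(1+r)ᵗ + TV_6/(1+r)^6 = 80.0856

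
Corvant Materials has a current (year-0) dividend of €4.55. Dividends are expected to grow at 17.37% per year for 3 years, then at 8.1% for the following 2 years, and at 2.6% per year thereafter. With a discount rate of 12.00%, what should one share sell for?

Three-stage DDM. Project D₁…D_5; terminal Gordon value at t=5 with g = 0.026; discount at r = 0.12.
D_1 = 5.3403
D_2 = 6.2680
D_3 = 7.3567
D_4 = 7.9526
D_5 = 8.5967
TV_5 = 8.8203/(0.12−0.026) = 93.8326
P₀ = Σ Dₜ/(1+r)ᵗ + TV_5/(1+r)^5 = 78.1764

€78.18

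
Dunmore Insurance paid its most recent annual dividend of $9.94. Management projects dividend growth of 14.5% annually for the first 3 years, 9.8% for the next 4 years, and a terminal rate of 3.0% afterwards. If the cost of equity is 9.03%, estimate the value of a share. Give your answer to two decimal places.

Three-stage DDM. Project D₁…D_7; terminal Gordon value at t=7 with g = 0.03; discount at r = 0.0903.
D_1 = 11.3813
D_2 = 13.0316
D_3 = 14.9212
D_4 = 16.3834
D_5 = 17.9890
D_6 = 19.7519
D_7 = 21.6876
TV_7 = 22.3383/(0.0903−0.03) = 370.4521
P₀ = Σ Dₜ/(1+r)ᵗ + TV_7/(1+r)^7 = 282.0417

$282.04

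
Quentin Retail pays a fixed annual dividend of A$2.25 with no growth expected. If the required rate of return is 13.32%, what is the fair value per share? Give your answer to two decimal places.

Zero-growth DDM (perpetuity): P₀ = D/r = 2.25 / 0.1332 = 16.8919

A$16.89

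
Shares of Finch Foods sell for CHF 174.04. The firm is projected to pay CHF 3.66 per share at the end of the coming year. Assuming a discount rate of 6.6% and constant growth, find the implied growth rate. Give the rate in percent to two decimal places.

4.50%

From P₀ = D₁/(r − g), the implied growth is g = r − D₁/P₀.
g = 0.066 − 3.66/174.04 = 0.066 − 0.02103 = 0.04497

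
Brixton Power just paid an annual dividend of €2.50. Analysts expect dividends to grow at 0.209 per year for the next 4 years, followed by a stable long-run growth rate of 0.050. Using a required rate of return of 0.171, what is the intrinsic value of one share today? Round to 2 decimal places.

€35.49

Two-stage DDM. Project D₁…D_4 at 0.209, terminal growth 0.05, discount at r = 0.171.
D_1 = 3.0225
D_2 = 3.6542
D_3 = 4.4179
D_4 = 5.3413
Terminal value at t=4: TV = D_5/(r−g) = 5.6083/(0.171−0.05) = 46.3499
P₀ = 3.0225/(1+0.171)^1 + 3.6542/(1+0.171)^2 + 4.4179/(1+0.171)^3 + 5.3413/(1+0.171)^4 + 46.3499/(1+0.171)^4 = 35.4883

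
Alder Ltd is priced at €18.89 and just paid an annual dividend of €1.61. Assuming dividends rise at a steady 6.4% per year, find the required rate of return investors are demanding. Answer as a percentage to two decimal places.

Rearranging the constant-growth DDM: r = D₁/P₀ + g.
D₁ = 1.61 × (1 + 0.064) = 1.7130.
r = 1.7130 / 18.89 + 0.064 = 0.09069 + 0.064 = 0.15469

15.47%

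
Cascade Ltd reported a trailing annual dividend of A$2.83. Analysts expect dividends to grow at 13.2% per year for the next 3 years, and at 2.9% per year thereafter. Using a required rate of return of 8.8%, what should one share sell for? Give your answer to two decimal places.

A$64.79

Two-stage DDM. Project D₁…D_3 at 0.132, terminal growth 0.029, discount at r = 0.088.
D_1 = 3.2036
D_2 = 3.6264
D_3 = 4.1051
Terminal value at t=3: TV = D_4/(r−g) = 4.2242/(0.088−0.029) = 71.5961
P₀ = 3.2036/(1+0.088)^1 + 3.6264/(1+0.088)^2 + 4.1051/(1+0.088)^3 + 71.5961/(1+0.088)^3 = 64.7861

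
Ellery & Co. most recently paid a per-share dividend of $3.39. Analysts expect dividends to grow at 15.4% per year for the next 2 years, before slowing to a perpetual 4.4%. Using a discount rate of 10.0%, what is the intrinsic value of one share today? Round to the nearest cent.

Two-stage DDM. Project D₁…D_2 at 0.154, terminal growth 0.044, discount at r = 0.1.
D_1 = 3.9121
D_2 = 4.5145
Terminal value at t=2: TV = D_3/(r−g) = 4.7132/(0.1−0.044) = 84.1635
P₀ = 3.9121/(1+0.1)^1 + 4.5145/(1+0.1)^2 + 84.1635/(1+0.1)^2 = 76.8440

$76.84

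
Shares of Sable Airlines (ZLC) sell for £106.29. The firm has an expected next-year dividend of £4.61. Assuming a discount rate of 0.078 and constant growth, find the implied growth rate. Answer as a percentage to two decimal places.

3.46%

From P₀ = D₁/(r − g), the implied growth is g = r − D₁/P₀.
g = 0.078 − 4.61/106.29 = 0.078 − 0.04337 = 0.03463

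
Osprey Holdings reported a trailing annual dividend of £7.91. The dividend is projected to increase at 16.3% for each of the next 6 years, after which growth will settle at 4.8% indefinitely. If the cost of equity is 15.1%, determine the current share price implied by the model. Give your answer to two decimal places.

Two-stage DDM. Project D₁…D_6 at 0.163, terminal growth 0.048, discount at r = 0.151.
D_1 = 9.1993
D_2 = 10.6988
D_3 = 12.4427
D_4 = 14.4709
D_5 = 16.8296
D_6 = 19.5729
Terminal value at t=6: TV = D_7/(r−g) = 20.5124/(0.151−0.048) = 199.1493
P₀ = 9.1993/(1+0.151)^1 + 10.6988/(1+0.151)^2 + 12.4427/(1+0.151)^3 + 14.4709/(1+0.151)^4 + 16.8296/(1+0.151)^5 + 19.5729/(1+0.151)^6 + 199.1493/(1+0.151)^6 = 134.8721

£134.87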